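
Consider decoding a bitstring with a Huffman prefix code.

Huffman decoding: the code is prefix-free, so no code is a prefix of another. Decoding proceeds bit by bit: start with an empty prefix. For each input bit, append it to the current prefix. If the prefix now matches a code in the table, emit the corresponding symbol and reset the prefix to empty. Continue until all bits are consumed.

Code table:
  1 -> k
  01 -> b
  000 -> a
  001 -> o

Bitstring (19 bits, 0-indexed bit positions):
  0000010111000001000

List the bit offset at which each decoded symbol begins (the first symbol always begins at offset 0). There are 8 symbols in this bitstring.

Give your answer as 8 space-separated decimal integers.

Answer: 0 3 6 8 9 10 13 16

Derivation:
Bit 0: prefix='0' (no match yet)
Bit 1: prefix='00' (no match yet)
Bit 2: prefix='000' -> emit 'a', reset
Bit 3: prefix='0' (no match yet)
Bit 4: prefix='00' (no match yet)
Bit 5: prefix='001' -> emit 'o', reset
Bit 6: prefix='0' (no match yet)
Bit 7: prefix='01' -> emit 'b', reset
Bit 8: prefix='1' -> emit 'k', reset
Bit 9: prefix='1' -> emit 'k', reset
Bit 10: prefix='0' (no match yet)
Bit 11: prefix='00' (no match yet)
Bit 12: prefix='000' -> emit 'a', reset
Bit 13: prefix='0' (no match yet)
Bit 14: prefix='00' (no match yet)
Bit 15: prefix='001' -> emit 'o', reset
Bit 16: prefix='0' (no match yet)
Bit 17: prefix='00' (no match yet)
Bit 18: prefix='000' -> emit 'a', reset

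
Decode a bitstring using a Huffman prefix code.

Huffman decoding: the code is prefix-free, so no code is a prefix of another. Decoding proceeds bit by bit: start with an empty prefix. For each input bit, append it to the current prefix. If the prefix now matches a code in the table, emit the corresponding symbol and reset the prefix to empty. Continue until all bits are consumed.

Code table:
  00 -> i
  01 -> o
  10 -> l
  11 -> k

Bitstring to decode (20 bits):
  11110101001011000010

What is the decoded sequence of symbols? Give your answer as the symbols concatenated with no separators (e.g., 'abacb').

Bit 0: prefix='1' (no match yet)
Bit 1: prefix='11' -> emit 'k', reset
Bit 2: prefix='1' (no match yet)
Bit 3: prefix='11' -> emit 'k', reset
Bit 4: prefix='0' (no match yet)
Bit 5: prefix='01' -> emit 'o', reset
Bit 6: prefix='0' (no match yet)
Bit 7: prefix='01' -> emit 'o', reset
Bit 8: prefix='0' (no match yet)
Bit 9: prefix='00' -> emit 'i', reset
Bit 10: prefix='1' (no match yet)
Bit 11: prefix='10' -> emit 'l', reset
Bit 12: prefix='1' (no match yet)
Bit 13: prefix='11' -> emit 'k', reset
Bit 14: prefix='0' (no match yet)
Bit 15: prefix='00' -> emit 'i', reset
Bit 16: prefix='0' (no match yet)
Bit 17: prefix='00' -> emit 'i', reset
Bit 18: prefix='1' (no match yet)
Bit 19: prefix='10' -> emit 'l', reset

Answer: kkooilkiil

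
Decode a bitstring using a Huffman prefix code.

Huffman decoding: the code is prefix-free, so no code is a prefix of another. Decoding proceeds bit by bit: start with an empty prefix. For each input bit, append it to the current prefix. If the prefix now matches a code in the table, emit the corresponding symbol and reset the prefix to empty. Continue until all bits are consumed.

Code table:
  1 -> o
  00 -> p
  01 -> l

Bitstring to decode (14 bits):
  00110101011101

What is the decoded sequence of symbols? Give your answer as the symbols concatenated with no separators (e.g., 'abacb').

Answer: poolllool

Derivation:
Bit 0: prefix='0' (no match yet)
Bit 1: prefix='00' -> emit 'p', reset
Bit 2: prefix='1' -> emit 'o', reset
Bit 3: prefix='1' -> emit 'o', reset
Bit 4: prefix='0' (no match yet)
Bit 5: prefix='01' -> emit 'l', reset
Bit 6: prefix='0' (no match yet)
Bit 7: prefix='01' -> emit 'l', reset
Bit 8: prefix='0' (no match yet)
Bit 9: prefix='01' -> emit 'l', reset
Bit 10: prefix='1' -> emit 'o', reset
Bit 11: prefix='1' -> emit 'o', reset
Bit 12: prefix='0' (no match yet)
Bit 13: prefix='01' -> emit 'l', reset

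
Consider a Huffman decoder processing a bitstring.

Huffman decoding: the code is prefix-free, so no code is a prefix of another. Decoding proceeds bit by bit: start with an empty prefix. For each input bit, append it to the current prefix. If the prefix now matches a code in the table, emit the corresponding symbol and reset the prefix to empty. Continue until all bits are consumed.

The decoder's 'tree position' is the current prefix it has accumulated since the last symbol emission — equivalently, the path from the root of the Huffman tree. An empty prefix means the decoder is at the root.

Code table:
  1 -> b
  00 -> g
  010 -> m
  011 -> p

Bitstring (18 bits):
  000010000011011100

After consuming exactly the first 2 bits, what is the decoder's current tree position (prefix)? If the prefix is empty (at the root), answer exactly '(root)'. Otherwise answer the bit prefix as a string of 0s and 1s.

Bit 0: prefix='0' (no match yet)
Bit 1: prefix='00' -> emit 'g', reset

Answer: (root)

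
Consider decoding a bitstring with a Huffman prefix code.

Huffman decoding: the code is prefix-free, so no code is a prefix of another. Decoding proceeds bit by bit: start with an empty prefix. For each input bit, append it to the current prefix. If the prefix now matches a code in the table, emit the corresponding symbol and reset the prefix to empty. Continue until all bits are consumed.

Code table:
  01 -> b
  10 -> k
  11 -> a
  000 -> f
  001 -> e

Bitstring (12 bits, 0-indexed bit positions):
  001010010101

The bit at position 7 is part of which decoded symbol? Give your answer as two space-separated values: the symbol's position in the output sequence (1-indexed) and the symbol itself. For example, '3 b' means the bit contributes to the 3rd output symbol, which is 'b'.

Bit 0: prefix='0' (no match yet)
Bit 1: prefix='00' (no match yet)
Bit 2: prefix='001' -> emit 'e', reset
Bit 3: prefix='0' (no match yet)
Bit 4: prefix='01' -> emit 'b', reset
Bit 5: prefix='0' (no match yet)
Bit 6: prefix='00' (no match yet)
Bit 7: prefix='001' -> emit 'e', reset
Bit 8: prefix='0' (no match yet)
Bit 9: prefix='01' -> emit 'b', reset
Bit 10: prefix='0' (no match yet)
Bit 11: prefix='01' -> emit 'b', reset

Answer: 3 e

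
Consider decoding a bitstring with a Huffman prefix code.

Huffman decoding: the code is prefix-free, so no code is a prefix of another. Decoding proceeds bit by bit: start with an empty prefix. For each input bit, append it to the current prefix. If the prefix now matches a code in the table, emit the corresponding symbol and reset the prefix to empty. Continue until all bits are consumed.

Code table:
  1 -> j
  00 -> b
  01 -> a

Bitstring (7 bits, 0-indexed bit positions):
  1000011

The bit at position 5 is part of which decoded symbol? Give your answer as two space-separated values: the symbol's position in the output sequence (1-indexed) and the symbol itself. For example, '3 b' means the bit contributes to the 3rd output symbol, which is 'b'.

Bit 0: prefix='1' -> emit 'j', reset
Bit 1: prefix='0' (no match yet)
Bit 2: prefix='00' -> emit 'b', reset
Bit 3: prefix='0' (no match yet)
Bit 4: prefix='00' -> emit 'b', reset
Bit 5: prefix='1' -> emit 'j', reset
Bit 6: prefix='1' -> emit 'j', reset

Answer: 4 j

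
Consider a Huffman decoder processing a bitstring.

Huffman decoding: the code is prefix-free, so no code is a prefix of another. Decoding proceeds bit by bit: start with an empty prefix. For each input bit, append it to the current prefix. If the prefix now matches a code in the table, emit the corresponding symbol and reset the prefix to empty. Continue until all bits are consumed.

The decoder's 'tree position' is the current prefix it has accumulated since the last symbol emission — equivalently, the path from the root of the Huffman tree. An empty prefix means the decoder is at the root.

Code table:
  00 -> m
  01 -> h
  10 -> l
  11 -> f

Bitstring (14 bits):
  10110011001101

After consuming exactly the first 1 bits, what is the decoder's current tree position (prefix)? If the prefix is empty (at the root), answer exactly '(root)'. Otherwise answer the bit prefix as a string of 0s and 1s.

Bit 0: prefix='1' (no match yet)

Answer: 1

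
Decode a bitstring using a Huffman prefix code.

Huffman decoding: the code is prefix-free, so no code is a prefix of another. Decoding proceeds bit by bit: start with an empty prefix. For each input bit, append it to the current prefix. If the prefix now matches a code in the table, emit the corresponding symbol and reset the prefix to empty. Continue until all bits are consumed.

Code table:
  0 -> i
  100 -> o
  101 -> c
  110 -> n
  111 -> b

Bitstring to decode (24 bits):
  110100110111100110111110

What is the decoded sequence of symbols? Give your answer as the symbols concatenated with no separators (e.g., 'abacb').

Answer: nonbonbn

Derivation:
Bit 0: prefix='1' (no match yet)
Bit 1: prefix='11' (no match yet)
Bit 2: prefix='110' -> emit 'n', reset
Bit 3: prefix='1' (no match yet)
Bit 4: prefix='10' (no match yet)
Bit 5: prefix='100' -> emit 'o', reset
Bit 6: prefix='1' (no match yet)
Bit 7: prefix='11' (no match yet)
Bit 8: prefix='110' -> emit 'n', reset
Bit 9: prefix='1' (no match yet)
Bit 10: prefix='11' (no match yet)
Bit 11: prefix='111' -> emit 'b', reset
Bit 12: prefix='1' (no match yet)
Bit 13: prefix='10' (no match yet)
Bit 14: prefix='100' -> emit 'o', reset
Bit 15: prefix='1' (no match yet)
Bit 16: prefix='11' (no match yet)
Bit 17: prefix='110' -> emit 'n', reset
Bit 18: prefix='1' (no match yet)
Bit 19: prefix='11' (no match yet)
Bit 20: prefix='111' -> emit 'b', reset
Bit 21: prefix='1' (no match yet)
Bit 22: prefix='11' (no match yet)
Bit 23: prefix='110' -> emit 'n', reset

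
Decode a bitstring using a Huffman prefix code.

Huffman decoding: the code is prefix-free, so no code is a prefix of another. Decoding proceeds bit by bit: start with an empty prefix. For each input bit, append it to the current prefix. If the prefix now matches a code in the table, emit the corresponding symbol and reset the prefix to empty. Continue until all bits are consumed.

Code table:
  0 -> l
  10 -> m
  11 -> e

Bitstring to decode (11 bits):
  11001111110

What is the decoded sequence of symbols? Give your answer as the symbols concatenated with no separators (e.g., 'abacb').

Answer: elleeel

Derivation:
Bit 0: prefix='1' (no match yet)
Bit 1: prefix='11' -> emit 'e', reset
Bit 2: prefix='0' -> emit 'l', reset
Bit 3: prefix='0' -> emit 'l', reset
Bit 4: prefix='1' (no match yet)
Bit 5: prefix='11' -> emit 'e', reset
Bit 6: prefix='1' (no match yet)
Bit 7: prefix='11' -> emit 'e', reset
Bit 8: prefix='1' (no match yet)
Bit 9: prefix='11' -> emit 'e', reset
Bit 10: prefix='0' -> emit 'l', reset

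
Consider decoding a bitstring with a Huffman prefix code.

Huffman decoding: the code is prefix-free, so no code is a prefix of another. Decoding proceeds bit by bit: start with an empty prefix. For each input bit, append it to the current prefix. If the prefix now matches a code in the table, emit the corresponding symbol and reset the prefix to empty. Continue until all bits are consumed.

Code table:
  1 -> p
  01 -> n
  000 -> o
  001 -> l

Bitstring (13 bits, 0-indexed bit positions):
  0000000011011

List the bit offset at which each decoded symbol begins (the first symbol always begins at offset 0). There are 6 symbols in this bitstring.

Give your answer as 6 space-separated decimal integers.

Bit 0: prefix='0' (no match yet)
Bit 1: prefix='00' (no match yet)
Bit 2: prefix='000' -> emit 'o', reset
Bit 3: prefix='0' (no match yet)
Bit 4: prefix='00' (no match yet)
Bit 5: prefix='000' -> emit 'o', reset
Bit 6: prefix='0' (no match yet)
Bit 7: prefix='00' (no match yet)
Bit 8: prefix='001' -> emit 'l', reset
Bit 9: prefix='1' -> emit 'p', reset
Bit 10: prefix='0' (no match yet)
Bit 11: prefix='01' -> emit 'n', reset
Bit 12: prefix='1' -> emit 'p', reset

Answer: 0 3 6 9 10 12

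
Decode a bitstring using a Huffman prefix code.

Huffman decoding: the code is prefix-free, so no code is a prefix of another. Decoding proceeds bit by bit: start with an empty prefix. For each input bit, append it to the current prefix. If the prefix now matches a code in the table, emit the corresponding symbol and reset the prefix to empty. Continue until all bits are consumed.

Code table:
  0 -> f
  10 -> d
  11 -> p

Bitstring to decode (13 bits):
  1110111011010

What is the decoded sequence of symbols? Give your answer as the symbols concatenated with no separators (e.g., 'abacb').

Bit 0: prefix='1' (no match yet)
Bit 1: prefix='11' -> emit 'p', reset
Bit 2: prefix='1' (no match yet)
Bit 3: prefix='10' -> emit 'd', reset
Bit 4: prefix='1' (no match yet)
Bit 5: prefix='11' -> emit 'p', reset
Bit 6: prefix='1' (no match yet)
Bit 7: prefix='10' -> emit 'd', reset
Bit 8: prefix='1' (no match yet)
Bit 9: prefix='11' -> emit 'p', reset
Bit 10: prefix='0' -> emit 'f', reset
Bit 11: prefix='1' (no match yet)
Bit 12: prefix='10' -> emit 'd', reset

Answer: pdpdpfd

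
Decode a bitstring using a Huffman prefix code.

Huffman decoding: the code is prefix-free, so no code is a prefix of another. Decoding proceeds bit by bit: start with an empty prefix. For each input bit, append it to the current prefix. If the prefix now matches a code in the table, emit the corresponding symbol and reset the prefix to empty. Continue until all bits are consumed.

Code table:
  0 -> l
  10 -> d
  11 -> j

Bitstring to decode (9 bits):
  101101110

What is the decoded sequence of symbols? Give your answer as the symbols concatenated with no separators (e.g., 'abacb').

Bit 0: prefix='1' (no match yet)
Bit 1: prefix='10' -> emit 'd', reset
Bit 2: prefix='1' (no match yet)
Bit 3: prefix='11' -> emit 'j', reset
Bit 4: prefix='0' -> emit 'l', reset
Bit 5: prefix='1' (no match yet)
Bit 6: prefix='11' -> emit 'j', reset
Bit 7: prefix='1' (no match yet)
Bit 8: prefix='10' -> emit 'd', reset

Answer: djljd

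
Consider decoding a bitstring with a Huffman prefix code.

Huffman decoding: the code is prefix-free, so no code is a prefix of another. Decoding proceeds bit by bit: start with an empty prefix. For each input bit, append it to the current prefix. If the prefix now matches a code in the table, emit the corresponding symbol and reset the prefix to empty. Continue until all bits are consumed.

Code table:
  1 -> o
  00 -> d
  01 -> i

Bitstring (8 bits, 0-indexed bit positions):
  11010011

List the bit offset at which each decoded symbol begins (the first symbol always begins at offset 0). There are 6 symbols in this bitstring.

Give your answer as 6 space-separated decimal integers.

Answer: 0 1 2 4 6 7

Derivation:
Bit 0: prefix='1' -> emit 'o', reset
Bit 1: prefix='1' -> emit 'o', reset
Bit 2: prefix='0' (no match yet)
Bit 3: prefix='01' -> emit 'i', reset
Bit 4: prefix='0' (no match yet)
Bit 5: prefix='00' -> emit 'd', reset
Bit 6: prefix='1' -> emit 'o', reset
Bit 7: prefix='1' -> emit 'o', reset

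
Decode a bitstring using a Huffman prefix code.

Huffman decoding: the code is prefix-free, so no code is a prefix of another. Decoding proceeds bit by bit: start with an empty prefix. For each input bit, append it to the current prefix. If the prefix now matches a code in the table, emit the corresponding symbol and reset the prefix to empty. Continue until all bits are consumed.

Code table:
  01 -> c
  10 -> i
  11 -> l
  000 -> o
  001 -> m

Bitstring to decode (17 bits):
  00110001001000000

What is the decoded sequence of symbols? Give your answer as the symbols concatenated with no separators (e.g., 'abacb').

Answer: mimmoo

Derivation:
Bit 0: prefix='0' (no match yet)
Bit 1: prefix='00' (no match yet)
Bit 2: prefix='001' -> emit 'm', reset
Bit 3: prefix='1' (no match yet)
Bit 4: prefix='10' -> emit 'i', reset
Bit 5: prefix='0' (no match yet)
Bit 6: prefix='00' (no match yet)
Bit 7: prefix='001' -> emit 'm', reset
Bit 8: prefix='0' (no match yet)
Bit 9: prefix='00' (no match yet)
Bit 10: prefix='001' -> emit 'm', reset
Bit 11: prefix='0' (no match yet)
Bit 12: prefix='00' (no match yet)
Bit 13: prefix='000' -> emit 'o', reset
Bit 14: prefix='0' (no match yet)
Bit 15: prefix='00' (no match yet)
Bit 16: prefix='000' -> emit 'o', reset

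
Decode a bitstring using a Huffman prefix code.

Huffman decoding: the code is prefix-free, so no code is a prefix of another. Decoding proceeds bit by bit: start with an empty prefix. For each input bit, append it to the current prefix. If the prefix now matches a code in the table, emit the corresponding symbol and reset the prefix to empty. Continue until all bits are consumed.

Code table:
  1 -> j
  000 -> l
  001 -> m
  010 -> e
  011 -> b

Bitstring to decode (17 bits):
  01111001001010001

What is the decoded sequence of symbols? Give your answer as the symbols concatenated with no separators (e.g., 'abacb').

Answer: bjjmmem

Derivation:
Bit 0: prefix='0' (no match yet)
Bit 1: prefix='01' (no match yet)
Bit 2: prefix='011' -> emit 'b', reset
Bit 3: prefix='1' -> emit 'j', reset
Bit 4: prefix='1' -> emit 'j', reset
Bit 5: prefix='0' (no match yet)
Bit 6: prefix='00' (no match yet)
Bit 7: prefix='001' -> emit 'm', reset
Bit 8: prefix='0' (no match yet)
Bit 9: prefix='00' (no match yet)
Bit 10: prefix='001' -> emit 'm', reset
Bit 11: prefix='0' (no match yet)
Bit 12: prefix='01' (no match yet)
Bit 13: prefix='010' -> emit 'e', reset
Bit 14: prefix='0' (no match yet)
Bit 15: prefix='00' (no match yet)
Bit 16: prefix='001' -> emit 'm', reset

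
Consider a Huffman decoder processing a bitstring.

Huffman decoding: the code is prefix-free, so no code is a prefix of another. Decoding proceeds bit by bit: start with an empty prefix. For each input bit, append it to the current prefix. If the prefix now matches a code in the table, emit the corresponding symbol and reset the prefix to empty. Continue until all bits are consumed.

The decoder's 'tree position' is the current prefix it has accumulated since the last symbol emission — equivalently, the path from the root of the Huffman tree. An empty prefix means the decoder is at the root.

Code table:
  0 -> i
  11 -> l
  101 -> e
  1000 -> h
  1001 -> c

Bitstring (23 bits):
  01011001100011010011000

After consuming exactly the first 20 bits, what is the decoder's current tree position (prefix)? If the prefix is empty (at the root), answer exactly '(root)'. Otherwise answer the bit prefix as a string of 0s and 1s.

Answer: 1

Derivation:
Bit 0: prefix='0' -> emit 'i', reset
Bit 1: prefix='1' (no match yet)
Bit 2: prefix='10' (no match yet)
Bit 3: prefix='101' -> emit 'e', reset
Bit 4: prefix='1' (no match yet)
Bit 5: prefix='10' (no match yet)
Bit 6: prefix='100' (no match yet)
Bit 7: prefix='1001' -> emit 'c', reset
Bit 8: prefix='1' (no match yet)
Bit 9: prefix='10' (no match yet)
Bit 10: prefix='100' (no match yet)
Bit 11: prefix='1000' -> emit 'h', reset
Bit 12: prefix='1' (no match yet)
Bit 13: prefix='11' -> emit 'l', reset
Bit 14: prefix='0' -> emit 'i', reset
Bit 15: prefix='1' (no match yet)
Bit 16: prefix='10' (no match yet)
Bit 17: prefix='100' (no match yet)
Bit 18: prefix='1001' -> emit 'c', reset
Bit 19: prefix='1' (no match yet)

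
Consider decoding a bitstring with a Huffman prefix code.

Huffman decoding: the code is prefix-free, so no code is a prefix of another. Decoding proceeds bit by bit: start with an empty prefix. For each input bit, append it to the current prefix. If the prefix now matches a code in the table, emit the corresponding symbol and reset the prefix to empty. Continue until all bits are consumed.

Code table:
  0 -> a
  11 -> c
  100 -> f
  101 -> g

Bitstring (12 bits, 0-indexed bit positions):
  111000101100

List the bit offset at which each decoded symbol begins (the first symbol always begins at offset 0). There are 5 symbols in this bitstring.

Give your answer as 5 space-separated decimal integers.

Answer: 0 2 5 6 9

Derivation:
Bit 0: prefix='1' (no match yet)
Bit 1: prefix='11' -> emit 'c', reset
Bit 2: prefix='1' (no match yet)
Bit 3: prefix='10' (no match yet)
Bit 4: prefix='100' -> emit 'f', reset
Bit 5: prefix='0' -> emit 'a', reset
Bit 6: prefix='1' (no match yet)
Bit 7: prefix='10' (no match yet)
Bit 8: prefix='101' -> emit 'g', reset
Bit 9: prefix='1' (no match yet)
Bit 10: prefix='10' (no match yet)
Bit 11: prefix='100' -> emit 'f', reset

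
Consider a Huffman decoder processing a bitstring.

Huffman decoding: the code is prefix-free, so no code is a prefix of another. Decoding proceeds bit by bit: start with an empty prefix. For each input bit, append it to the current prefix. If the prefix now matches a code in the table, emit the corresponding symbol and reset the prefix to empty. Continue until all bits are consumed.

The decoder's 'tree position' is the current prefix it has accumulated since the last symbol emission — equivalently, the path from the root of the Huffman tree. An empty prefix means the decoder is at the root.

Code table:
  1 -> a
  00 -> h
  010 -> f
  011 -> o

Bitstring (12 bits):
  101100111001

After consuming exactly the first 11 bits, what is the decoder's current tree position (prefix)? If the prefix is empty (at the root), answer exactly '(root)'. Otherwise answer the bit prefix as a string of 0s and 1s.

Bit 0: prefix='1' -> emit 'a', reset
Bit 1: prefix='0' (no match yet)
Bit 2: prefix='01' (no match yet)
Bit 3: prefix='011' -> emit 'o', reset
Bit 4: prefix='0' (no match yet)
Bit 5: prefix='00' -> emit 'h', reset
Bit 6: prefix='1' -> emit 'a', reset
Bit 7: prefix='1' -> emit 'a', reset
Bit 8: prefix='1' -> emit 'a', reset
Bit 9: prefix='0' (no match yet)
Bit 10: prefix='00' -> emit 'h', reset

Answer: (root)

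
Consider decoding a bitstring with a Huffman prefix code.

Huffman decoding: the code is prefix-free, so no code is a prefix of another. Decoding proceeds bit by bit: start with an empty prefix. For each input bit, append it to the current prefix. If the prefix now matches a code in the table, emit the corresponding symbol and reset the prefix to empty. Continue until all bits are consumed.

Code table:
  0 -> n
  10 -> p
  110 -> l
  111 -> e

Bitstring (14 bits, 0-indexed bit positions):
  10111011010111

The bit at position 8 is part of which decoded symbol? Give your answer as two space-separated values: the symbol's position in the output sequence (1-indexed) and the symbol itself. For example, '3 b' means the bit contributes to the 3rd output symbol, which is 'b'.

Bit 0: prefix='1' (no match yet)
Bit 1: prefix='10' -> emit 'p', reset
Bit 2: prefix='1' (no match yet)
Bit 3: prefix='11' (no match yet)
Bit 4: prefix='111' -> emit 'e', reset
Bit 5: prefix='0' -> emit 'n', reset
Bit 6: prefix='1' (no match yet)
Bit 7: prefix='11' (no match yet)
Bit 8: prefix='110' -> emit 'l', reset
Bit 9: prefix='1' (no match yet)
Bit 10: prefix='10' -> emit 'p', reset
Bit 11: prefix='1' (no match yet)
Bit 12: prefix='11' (no match yet)

Answer: 4 l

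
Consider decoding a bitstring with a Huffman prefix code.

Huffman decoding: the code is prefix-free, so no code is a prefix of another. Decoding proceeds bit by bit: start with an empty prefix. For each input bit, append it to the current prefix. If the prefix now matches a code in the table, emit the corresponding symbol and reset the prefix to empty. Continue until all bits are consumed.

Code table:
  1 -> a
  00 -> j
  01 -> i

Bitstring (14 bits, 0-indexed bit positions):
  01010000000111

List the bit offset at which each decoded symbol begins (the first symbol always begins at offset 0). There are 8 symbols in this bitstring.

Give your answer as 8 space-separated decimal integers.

Answer: 0 2 4 6 8 10 12 13

Derivation:
Bit 0: prefix='0' (no match yet)
Bit 1: prefix='01' -> emit 'i', reset
Bit 2: prefix='0' (no match yet)
Bit 3: prefix='01' -> emit 'i', reset
Bit 4: prefix='0' (no match yet)
Bit 5: prefix='00' -> emit 'j', reset
Bit 6: prefix='0' (no match yet)
Bit 7: prefix='00' -> emit 'j', reset
Bit 8: prefix='0' (no match yet)
Bit 9: prefix='00' -> emit 'j', reset
Bit 10: prefix='0' (no match yet)
Bit 11: prefix='01' -> emit 'i', reset
Bit 12: prefix='1' -> emit 'a', reset
Bit 13: prefix='1' -> emit 'a', reset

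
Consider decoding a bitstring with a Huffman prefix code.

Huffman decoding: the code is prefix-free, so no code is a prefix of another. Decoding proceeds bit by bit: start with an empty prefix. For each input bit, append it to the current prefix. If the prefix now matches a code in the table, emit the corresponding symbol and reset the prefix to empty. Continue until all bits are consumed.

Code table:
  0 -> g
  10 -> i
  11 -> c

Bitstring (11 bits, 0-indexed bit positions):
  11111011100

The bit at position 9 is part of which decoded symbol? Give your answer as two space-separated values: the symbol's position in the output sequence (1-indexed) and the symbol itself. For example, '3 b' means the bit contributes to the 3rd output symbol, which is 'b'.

Bit 0: prefix='1' (no match yet)
Bit 1: prefix='11' -> emit 'c', reset
Bit 2: prefix='1' (no match yet)
Bit 3: prefix='11' -> emit 'c', reset
Bit 4: prefix='1' (no match yet)
Bit 5: prefix='10' -> emit 'i', reset
Bit 6: prefix='1' (no match yet)
Bit 7: prefix='11' -> emit 'c', reset
Bit 8: prefix='1' (no match yet)
Bit 9: prefix='10' -> emit 'i', reset
Bit 10: prefix='0' -> emit 'g', reset

Answer: 5 i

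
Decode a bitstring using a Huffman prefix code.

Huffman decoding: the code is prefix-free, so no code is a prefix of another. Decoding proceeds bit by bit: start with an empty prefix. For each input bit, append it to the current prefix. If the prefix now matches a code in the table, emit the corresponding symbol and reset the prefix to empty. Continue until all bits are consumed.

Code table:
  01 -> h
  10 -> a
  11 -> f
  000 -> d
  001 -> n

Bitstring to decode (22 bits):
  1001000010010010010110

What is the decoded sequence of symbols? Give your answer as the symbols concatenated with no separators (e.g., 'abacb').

Answer: ahdhnnnha

Derivation:
Bit 0: prefix='1' (no match yet)
Bit 1: prefix='10' -> emit 'a', reset
Bit 2: prefix='0' (no match yet)
Bit 3: prefix='01' -> emit 'h', reset
Bit 4: prefix='0' (no match yet)
Bit 5: prefix='00' (no match yet)
Bit 6: prefix='000' -> emit 'd', reset
Bit 7: prefix='0' (no match yet)
Bit 8: prefix='01' -> emit 'h', reset
Bit 9: prefix='0' (no match yet)
Bit 10: prefix='00' (no match yet)
Bit 11: prefix='001' -> emit 'n', reset
Bit 12: prefix='0' (no match yet)
Bit 13: prefix='00' (no match yet)
Bit 14: prefix='001' -> emit 'n', reset
Bit 15: prefix='0' (no match yet)
Bit 16: prefix='00' (no match yet)
Bit 17: prefix='001' -> emit 'n', reset
Bit 18: prefix='0' (no match yet)
Bit 19: prefix='01' -> emit 'h', reset
Bit 20: prefix='1' (no match yet)
Bit 21: prefix='10' -> emit 'a', reset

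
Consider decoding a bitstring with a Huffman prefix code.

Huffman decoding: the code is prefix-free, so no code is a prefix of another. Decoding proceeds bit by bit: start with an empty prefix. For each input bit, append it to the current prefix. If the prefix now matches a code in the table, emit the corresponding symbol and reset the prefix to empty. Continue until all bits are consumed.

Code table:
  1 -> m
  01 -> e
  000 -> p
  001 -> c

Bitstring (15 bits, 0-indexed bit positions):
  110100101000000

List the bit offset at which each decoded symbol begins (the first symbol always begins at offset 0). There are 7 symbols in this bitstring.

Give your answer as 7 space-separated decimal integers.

Bit 0: prefix='1' -> emit 'm', reset
Bit 1: prefix='1' -> emit 'm', reset
Bit 2: prefix='0' (no match yet)
Bit 3: prefix='01' -> emit 'e', reset
Bit 4: prefix='0' (no match yet)
Bit 5: prefix='00' (no match yet)
Bit 6: prefix='001' -> emit 'c', reset
Bit 7: prefix='0' (no match yet)
Bit 8: prefix='01' -> emit 'e', reset
Bit 9: prefix='0' (no match yet)
Bit 10: prefix='00' (no match yet)
Bit 11: prefix='000' -> emit 'p', reset
Bit 12: prefix='0' (no match yet)
Bit 13: prefix='00' (no match yet)
Bit 14: prefix='000' -> emit 'p', reset

Answer: 0 1 2 4 7 9 12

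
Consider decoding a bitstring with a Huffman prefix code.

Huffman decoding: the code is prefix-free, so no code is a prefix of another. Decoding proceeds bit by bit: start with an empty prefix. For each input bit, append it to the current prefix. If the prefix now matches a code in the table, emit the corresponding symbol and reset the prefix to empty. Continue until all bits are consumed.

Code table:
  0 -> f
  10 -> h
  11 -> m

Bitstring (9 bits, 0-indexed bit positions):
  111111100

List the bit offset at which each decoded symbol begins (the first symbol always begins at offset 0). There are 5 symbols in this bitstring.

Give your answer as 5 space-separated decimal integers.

Bit 0: prefix='1' (no match yet)
Bit 1: prefix='11' -> emit 'm', reset
Bit 2: prefix='1' (no match yet)
Bit 3: prefix='11' -> emit 'm', reset
Bit 4: prefix='1' (no match yet)
Bit 5: prefix='11' -> emit 'm', reset
Bit 6: prefix='1' (no match yet)
Bit 7: prefix='10' -> emit 'h', reset
Bit 8: prefix='0' -> emit 'f', reset

Answer: 0 2 4 6 8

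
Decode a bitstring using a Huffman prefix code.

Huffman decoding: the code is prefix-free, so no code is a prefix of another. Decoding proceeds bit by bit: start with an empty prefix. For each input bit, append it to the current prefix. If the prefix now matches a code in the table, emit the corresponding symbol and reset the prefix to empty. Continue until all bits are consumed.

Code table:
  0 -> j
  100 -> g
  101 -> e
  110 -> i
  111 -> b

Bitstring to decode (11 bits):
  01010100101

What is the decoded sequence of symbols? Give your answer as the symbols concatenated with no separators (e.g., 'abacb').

Answer: jejge

Derivation:
Bit 0: prefix='0' -> emit 'j', reset
Bit 1: prefix='1' (no match yet)
Bit 2: prefix='10' (no match yet)
Bit 3: prefix='101' -> emit 'e', reset
Bit 4: prefix='0' -> emit 'j', reset
Bit 5: prefix='1' (no match yet)
Bit 6: prefix='10' (no match yet)
Bit 7: prefix='100' -> emit 'g', reset
Bit 8: prefix='1' (no match yet)
Bit 9: prefix='10' (no match yet)
Bit 10: prefix='101' -> emit 'e', reset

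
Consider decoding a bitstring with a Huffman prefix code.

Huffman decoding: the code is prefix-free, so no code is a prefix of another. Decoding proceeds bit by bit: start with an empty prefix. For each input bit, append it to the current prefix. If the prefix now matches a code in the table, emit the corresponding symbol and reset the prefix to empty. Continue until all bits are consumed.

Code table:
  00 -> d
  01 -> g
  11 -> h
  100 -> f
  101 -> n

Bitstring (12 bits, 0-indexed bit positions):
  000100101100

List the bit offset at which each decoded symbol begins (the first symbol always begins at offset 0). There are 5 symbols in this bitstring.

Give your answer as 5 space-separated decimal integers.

Bit 0: prefix='0' (no match yet)
Bit 1: prefix='00' -> emit 'd', reset
Bit 2: prefix='0' (no match yet)
Bit 3: prefix='01' -> emit 'g', reset
Bit 4: prefix='0' (no match yet)
Bit 5: prefix='00' -> emit 'd', reset
Bit 6: prefix='1' (no match yet)
Bit 7: prefix='10' (no match yet)
Bit 8: prefix='101' -> emit 'n', reset
Bit 9: prefix='1' (no match yet)
Bit 10: prefix='10' (no match yet)
Bit 11: prefix='100' -> emit 'f', reset

Answer: 0 2 4 6 9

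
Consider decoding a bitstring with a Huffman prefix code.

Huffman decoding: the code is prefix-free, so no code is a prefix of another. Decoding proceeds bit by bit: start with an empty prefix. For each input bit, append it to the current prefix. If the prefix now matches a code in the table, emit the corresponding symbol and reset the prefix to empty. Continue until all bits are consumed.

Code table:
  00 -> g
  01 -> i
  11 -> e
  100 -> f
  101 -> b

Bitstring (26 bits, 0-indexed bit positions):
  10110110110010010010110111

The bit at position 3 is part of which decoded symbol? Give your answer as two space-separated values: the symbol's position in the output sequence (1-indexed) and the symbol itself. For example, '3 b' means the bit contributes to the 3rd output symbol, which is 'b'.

Answer: 2 b

Derivation:
Bit 0: prefix='1' (no match yet)
Bit 1: prefix='10' (no match yet)
Bit 2: prefix='101' -> emit 'b', reset
Bit 3: prefix='1' (no match yet)
Bit 4: prefix='10' (no match yet)
Bit 5: prefix='101' -> emit 'b', reset
Bit 6: prefix='1' (no match yet)
Bit 7: prefix='10' (no match yet)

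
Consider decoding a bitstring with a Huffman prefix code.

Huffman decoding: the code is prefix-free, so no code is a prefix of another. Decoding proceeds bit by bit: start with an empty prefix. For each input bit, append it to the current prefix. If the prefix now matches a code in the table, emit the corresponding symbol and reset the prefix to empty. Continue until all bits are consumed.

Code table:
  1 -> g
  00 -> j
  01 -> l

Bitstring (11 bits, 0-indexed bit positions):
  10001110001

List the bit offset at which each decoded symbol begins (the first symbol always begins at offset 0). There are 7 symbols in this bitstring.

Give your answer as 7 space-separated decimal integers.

Answer: 0 1 3 5 6 7 9

Derivation:
Bit 0: prefix='1' -> emit 'g', reset
Bit 1: prefix='0' (no match yet)
Bit 2: prefix='00' -> emit 'j', reset
Bit 3: prefix='0' (no match yet)
Bit 4: prefix='01' -> emit 'l', reset
Bit 5: prefix='1' -> emit 'g', reset
Bit 6: prefix='1' -> emit 'g', reset
Bit 7: prefix='0' (no match yet)
Bit 8: prefix='00' -> emit 'j', reset
Bit 9: prefix='0' (no match yet)
Bit 10: prefix='01' -> emit 'l', reset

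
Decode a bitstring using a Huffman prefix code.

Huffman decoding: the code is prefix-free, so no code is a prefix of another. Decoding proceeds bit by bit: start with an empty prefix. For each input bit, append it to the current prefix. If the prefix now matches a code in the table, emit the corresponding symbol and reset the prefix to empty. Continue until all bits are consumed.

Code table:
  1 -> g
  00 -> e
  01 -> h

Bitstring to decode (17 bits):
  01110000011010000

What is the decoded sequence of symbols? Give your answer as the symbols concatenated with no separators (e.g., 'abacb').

Bit 0: prefix='0' (no match yet)
Bit 1: prefix='01' -> emit 'h', reset
Bit 2: prefix='1' -> emit 'g', reset
Bit 3: prefix='1' -> emit 'g', reset
Bit 4: prefix='0' (no match yet)
Bit 5: prefix='00' -> emit 'e', reset
Bit 6: prefix='0' (no match yet)
Bit 7: prefix='00' -> emit 'e', reset
Bit 8: prefix='0' (no match yet)
Bit 9: prefix='01' -> emit 'h', reset
Bit 10: prefix='1' -> emit 'g', reset
Bit 11: prefix='0' (no match yet)
Bit 12: prefix='01' -> emit 'h', reset
Bit 13: prefix='0' (no match yet)
Bit 14: prefix='00' -> emit 'e', reset
Bit 15: prefix='0' (no match yet)
Bit 16: prefix='00' -> emit 'e', reset

Answer: hggeehghee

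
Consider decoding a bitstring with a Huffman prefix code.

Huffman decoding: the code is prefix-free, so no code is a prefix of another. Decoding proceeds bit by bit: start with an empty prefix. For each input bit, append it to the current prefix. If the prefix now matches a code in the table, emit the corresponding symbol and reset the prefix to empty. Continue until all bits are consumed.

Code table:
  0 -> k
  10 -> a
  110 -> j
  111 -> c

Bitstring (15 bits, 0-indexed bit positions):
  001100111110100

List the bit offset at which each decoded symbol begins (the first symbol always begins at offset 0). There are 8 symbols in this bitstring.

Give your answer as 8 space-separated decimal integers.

Answer: 0 1 2 5 6 9 12 14

Derivation:
Bit 0: prefix='0' -> emit 'k', reset
Bit 1: prefix='0' -> emit 'k', reset
Bit 2: prefix='1' (no match yet)
Bit 3: prefix='11' (no match yet)
Bit 4: prefix='110' -> emit 'j', reset
Bit 5: prefix='0' -> emit 'k', reset
Bit 6: prefix='1' (no match yet)
Bit 7: prefix='11' (no match yet)
Bit 8: prefix='111' -> emit 'c', reset
Bit 9: prefix='1' (no match yet)
Bit 10: prefix='11' (no match yet)
Bit 11: prefix='110' -> emit 'j', reset
Bit 12: prefix='1' (no match yet)
Bit 13: prefix='10' -> emit 'a', reset
Bit 14: prefix='0' -> emit 'k', reset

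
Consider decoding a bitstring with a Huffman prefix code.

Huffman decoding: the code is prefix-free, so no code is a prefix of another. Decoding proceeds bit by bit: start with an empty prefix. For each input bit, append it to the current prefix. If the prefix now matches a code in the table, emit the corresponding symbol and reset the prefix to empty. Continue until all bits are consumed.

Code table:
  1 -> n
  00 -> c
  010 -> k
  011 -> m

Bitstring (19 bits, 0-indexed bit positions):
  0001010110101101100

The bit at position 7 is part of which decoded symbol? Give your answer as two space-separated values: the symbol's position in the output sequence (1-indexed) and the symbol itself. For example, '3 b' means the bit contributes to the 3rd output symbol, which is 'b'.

Bit 0: prefix='0' (no match yet)
Bit 1: prefix='00' -> emit 'c', reset
Bit 2: prefix='0' (no match yet)
Bit 3: prefix='01' (no match yet)
Bit 4: prefix='010' -> emit 'k', reset
Bit 5: prefix='1' -> emit 'n', reset
Bit 6: prefix='0' (no match yet)
Bit 7: prefix='01' (no match yet)
Bit 8: prefix='011' -> emit 'm', reset
Bit 9: prefix='0' (no match yet)
Bit 10: prefix='01' (no match yet)
Bit 11: prefix='010' -> emit 'k', reset

Answer: 4 m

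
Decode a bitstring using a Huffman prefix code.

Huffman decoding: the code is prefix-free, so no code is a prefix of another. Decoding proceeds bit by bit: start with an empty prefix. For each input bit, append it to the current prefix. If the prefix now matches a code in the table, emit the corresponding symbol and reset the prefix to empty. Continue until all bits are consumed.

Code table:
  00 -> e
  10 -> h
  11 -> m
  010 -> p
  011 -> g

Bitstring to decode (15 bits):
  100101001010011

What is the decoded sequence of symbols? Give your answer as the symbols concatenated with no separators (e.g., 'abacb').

Bit 0: prefix='1' (no match yet)
Bit 1: prefix='10' -> emit 'h', reset
Bit 2: prefix='0' (no match yet)
Bit 3: prefix='01' (no match yet)
Bit 4: prefix='010' -> emit 'p', reset
Bit 5: prefix='1' (no match yet)
Bit 6: prefix='10' -> emit 'h', reset
Bit 7: prefix='0' (no match yet)
Bit 8: prefix='01' (no match yet)
Bit 9: prefix='010' -> emit 'p', reset
Bit 10: prefix='1' (no match yet)
Bit 11: prefix='10' -> emit 'h', reset
Bit 12: prefix='0' (no match yet)
Bit 13: prefix='01' (no match yet)
Bit 14: prefix='011' -> emit 'g', reset

Answer: hphphg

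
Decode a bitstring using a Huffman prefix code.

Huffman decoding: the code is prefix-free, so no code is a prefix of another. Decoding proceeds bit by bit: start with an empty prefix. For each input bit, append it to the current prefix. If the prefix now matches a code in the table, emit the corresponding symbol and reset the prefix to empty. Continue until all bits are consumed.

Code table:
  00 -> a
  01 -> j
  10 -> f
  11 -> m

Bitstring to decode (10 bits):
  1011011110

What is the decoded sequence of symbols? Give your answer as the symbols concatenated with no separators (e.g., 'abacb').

Answer: fmjmf

Derivation:
Bit 0: prefix='1' (no match yet)
Bit 1: prefix='10' -> emit 'f', reset
Bit 2: prefix='1' (no match yet)
Bit 3: prefix='11' -> emit 'm', reset
Bit 4: prefix='0' (no match yet)
Bit 5: prefix='01' -> emit 'j', reset
Bit 6: prefix='1' (no match yet)
Bit 7: prefix='11' -> emit 'm', reset
Bit 8: prefix='1' (no match yet)
Bit 9: prefix='10' -> emit 'f', reset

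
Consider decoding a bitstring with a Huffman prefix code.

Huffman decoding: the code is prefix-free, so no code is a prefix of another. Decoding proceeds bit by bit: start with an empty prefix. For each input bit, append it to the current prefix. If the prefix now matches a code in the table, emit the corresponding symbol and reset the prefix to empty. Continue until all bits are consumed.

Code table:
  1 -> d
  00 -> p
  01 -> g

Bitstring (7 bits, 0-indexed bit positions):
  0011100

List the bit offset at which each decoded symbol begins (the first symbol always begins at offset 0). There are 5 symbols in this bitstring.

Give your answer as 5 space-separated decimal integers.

Answer: 0 2 3 4 5

Derivation:
Bit 0: prefix='0' (no match yet)
Bit 1: prefix='00' -> emit 'p', reset
Bit 2: prefix='1' -> emit 'd', reset
Bit 3: prefix='1' -> emit 'd', reset
Bit 4: prefix='1' -> emit 'd', reset
Bit 5: prefix='0' (no match yet)
Bit 6: prefix='00' -> emit 'p', reset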